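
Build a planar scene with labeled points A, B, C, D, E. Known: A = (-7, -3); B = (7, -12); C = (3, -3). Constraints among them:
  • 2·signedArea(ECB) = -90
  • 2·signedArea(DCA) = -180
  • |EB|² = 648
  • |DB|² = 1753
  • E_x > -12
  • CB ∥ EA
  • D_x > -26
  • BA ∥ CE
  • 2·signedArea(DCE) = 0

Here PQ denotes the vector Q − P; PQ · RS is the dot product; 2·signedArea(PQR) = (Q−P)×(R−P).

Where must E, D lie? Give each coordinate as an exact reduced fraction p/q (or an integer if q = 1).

D = (-25, 15)
E = (-11, 6)

1. E_x = -11  [CB ∥ EA ∩ BA ∥ CE]
2. E_y = 6  [CB ∥ EA ∩ BA ∥ CE]
   → E = (-11, 6)
3. D_x = -25  [2·signedArea(DCE) = 0 ∩ 2·signedArea(DCA) = -180]
4. D_y = 15  [2·signedArea(DCE) = 0 ∩ 2·signedArea(DCA) = -180]
   → D = (-25, 15)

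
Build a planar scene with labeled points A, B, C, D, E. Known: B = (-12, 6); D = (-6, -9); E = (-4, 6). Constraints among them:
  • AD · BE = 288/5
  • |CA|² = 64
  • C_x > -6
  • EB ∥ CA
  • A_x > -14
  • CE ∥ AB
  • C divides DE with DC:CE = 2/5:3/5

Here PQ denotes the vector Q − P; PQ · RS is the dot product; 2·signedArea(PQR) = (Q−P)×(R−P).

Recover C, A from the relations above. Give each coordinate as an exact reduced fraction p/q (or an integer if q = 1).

1. C_x = -26/5  [C divides DE with DC:CE = 2/5:3/5]
2. C_y = -3  [C divides DE with DC:CE = 2/5:3/5]
   → C = (-26/5, -3)
3. A_x = -66/5  [CE ∥ AB ∩ EB ∥ CA]
4. A_y = -3  [CE ∥ AB ∩ EB ∥ CA]
   → A = (-66/5, -3)

A = (-66/5, -3)
C = (-26/5, -3)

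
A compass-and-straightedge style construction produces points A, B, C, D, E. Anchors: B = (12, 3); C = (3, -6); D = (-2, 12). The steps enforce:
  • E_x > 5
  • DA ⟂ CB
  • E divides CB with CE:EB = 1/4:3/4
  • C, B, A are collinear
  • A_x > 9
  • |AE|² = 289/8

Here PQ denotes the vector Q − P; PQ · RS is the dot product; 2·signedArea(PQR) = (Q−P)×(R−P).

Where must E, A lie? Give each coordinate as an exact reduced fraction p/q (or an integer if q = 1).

1. E_x = 21/4  [E divides CB with CE:EB = 1/4:3/4]
2. E_y = -15/4  [E divides CB with CE:EB = 1/4:3/4]
   → E = (21/4, -15/4)
3. A_x = 19/2  [C, B, A are collinear ∩ DA ⟂ CB]
4. A_y = 1/2  [C, B, A are collinear ∩ DA ⟂ CB]
   → A = (19/2, 1/2)

A = (19/2, 1/2)
E = (21/4, -15/4)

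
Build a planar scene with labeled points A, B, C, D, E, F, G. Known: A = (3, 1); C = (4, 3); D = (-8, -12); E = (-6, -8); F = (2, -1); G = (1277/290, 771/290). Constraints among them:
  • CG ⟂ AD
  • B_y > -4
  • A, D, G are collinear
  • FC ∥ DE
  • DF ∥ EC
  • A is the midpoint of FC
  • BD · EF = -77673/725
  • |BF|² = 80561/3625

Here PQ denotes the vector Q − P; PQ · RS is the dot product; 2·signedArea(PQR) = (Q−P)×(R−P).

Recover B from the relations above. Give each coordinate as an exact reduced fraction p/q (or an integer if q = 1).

1. B_x = -1333/725  [line -8·x + -7·y + -29627/725 = 0 ∩ |BF|² = 80561/3625]
2. B_y = -2709/725  [line -8·x + -7·y + -29627/725 = 0 ∩ |BF|² = 80561/3625]
   → B = (-1333/725, -2709/725)

B = (-1333/725, -2709/725)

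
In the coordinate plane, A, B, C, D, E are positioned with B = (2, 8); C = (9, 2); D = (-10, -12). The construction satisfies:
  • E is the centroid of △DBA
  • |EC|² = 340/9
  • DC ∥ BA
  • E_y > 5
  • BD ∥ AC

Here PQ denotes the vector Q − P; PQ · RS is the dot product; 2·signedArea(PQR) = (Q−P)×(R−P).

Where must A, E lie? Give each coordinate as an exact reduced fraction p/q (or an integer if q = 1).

A = (21, 22)
E = (13/3, 6)

1. A_x = 21  [BD ∥ AC ∩ DC ∥ BA]
2. A_y = 22  [BD ∥ AC ∩ DC ∥ BA]
   → A = (21, 22)
3. E_x = 13/3  [E is the centroid of △DBA]
4. E_y = 6  [E is the centroid of △DBA]
   → E = (13/3, 6)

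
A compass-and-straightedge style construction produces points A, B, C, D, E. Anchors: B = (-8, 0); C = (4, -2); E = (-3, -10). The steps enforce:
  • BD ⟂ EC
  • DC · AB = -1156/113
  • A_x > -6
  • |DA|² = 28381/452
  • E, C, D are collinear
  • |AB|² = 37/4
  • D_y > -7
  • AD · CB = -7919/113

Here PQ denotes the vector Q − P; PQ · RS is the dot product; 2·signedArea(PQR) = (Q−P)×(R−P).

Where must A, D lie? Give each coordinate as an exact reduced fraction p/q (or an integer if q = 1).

1. D_x = -24/113  [E, C, D are collinear ∩ BD ⟂ EC]
2. D_y = -770/113  [E, C, D are collinear ∩ BD ⟂ EC]
   → D = (-24/113, -770/113)
3. A_x = -5  [AD · CB = -7919/113 ∩ DC · AB = -1156/113]
4. A_y = -1/2  [AD · CB = -7919/113 ∩ DC · AB = -1156/113]
   → A = (-5, -1/2)

A = (-5, -1/2)
D = (-24/113, -770/113)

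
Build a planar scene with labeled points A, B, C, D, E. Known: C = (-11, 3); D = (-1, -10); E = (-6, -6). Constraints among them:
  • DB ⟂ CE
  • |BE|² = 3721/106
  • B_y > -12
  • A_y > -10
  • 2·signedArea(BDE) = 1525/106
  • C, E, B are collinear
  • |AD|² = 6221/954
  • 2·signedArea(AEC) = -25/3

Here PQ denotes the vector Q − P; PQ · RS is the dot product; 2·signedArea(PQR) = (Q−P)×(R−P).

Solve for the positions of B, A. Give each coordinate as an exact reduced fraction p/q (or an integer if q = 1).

1. B_x = -331/106  [C, E, B are collinear ∩ DB ⟂ CE]
2. B_y = -1185/106  [C, E, B are collinear ∩ DB ⟂ CE]
   → B = (-331/106, -1185/106)
3. A_x = -1073/318  [line -9·x + -5·y + -227/3 = 0 ∩ |AD|² = 6221/954]
4. A_y = -2881/318  [line -9·x + -5·y + -227/3 = 0 ∩ |AD|² = 6221/954]
   → A = (-1073/318, -2881/318)

A = (-1073/318, -2881/318)
B = (-331/106, -1185/106)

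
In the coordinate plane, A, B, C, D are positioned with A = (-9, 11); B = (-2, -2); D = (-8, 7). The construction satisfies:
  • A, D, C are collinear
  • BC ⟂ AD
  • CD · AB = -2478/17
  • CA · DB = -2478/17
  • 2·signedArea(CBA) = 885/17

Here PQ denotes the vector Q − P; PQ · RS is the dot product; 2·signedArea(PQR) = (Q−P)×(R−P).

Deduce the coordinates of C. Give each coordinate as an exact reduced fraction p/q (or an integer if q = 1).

1. C_x = -94/17  [A, D, C are collinear ∩ BC ⟂ AD]
2. C_y = -49/17  [A, D, C are collinear ∩ BC ⟂ AD]
   → C = (-94/17, -49/17)

C = (-94/17, -49/17)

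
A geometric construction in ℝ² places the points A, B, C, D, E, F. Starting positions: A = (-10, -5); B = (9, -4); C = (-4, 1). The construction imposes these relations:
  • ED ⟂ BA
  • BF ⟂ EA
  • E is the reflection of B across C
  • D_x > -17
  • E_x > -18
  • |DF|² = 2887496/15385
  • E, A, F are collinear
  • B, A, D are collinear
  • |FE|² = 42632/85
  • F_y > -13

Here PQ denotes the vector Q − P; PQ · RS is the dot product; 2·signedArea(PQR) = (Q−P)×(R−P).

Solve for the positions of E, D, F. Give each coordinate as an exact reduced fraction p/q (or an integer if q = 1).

D = (-2969/181, -966/181)
E = (-17, 6)
F = (-423/85, -1096/85)

1. E_x = -17  [E is the reflection of B across C]
2. E_y = 6  [E is the reflection of B across C]
   → E = (-17, 6)
3. D_x = -2969/181  [B, A, D are collinear ∩ ED ⟂ BA]
4. D_y = -966/181  [B, A, D are collinear ∩ ED ⟂ BA]
   → D = (-2969/181, -966/181)
5. F_x = -423/85  [E, A, F are collinear ∩ BF ⟂ EA]
6. F_y = -1096/85  [E, A, F are collinear ∩ BF ⟂ EA]
   → F = (-423/85, -1096/85)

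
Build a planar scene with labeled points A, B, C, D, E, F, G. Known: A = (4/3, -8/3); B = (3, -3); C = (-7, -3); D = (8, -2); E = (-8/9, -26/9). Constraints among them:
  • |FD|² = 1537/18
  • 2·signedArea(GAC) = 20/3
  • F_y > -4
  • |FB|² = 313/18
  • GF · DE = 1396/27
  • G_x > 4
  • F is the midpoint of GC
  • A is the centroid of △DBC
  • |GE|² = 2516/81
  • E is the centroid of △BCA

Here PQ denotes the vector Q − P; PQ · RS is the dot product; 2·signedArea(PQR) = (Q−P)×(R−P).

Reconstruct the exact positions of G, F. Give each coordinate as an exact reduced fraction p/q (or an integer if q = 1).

1. G_x = 14/3  [line 1/3·x + -25/3·y + -88/3 = 0 ∩ |GE|² = 2516/81]
2. G_y = -10/3  [line 1/3·x + -25/3·y + -88/3 = 0 ∩ |GE|² = 2516/81]
   → G = (14/3, -10/3)
3. F_x = -7/6  [F is the midpoint of GC]
4. F_y = -19/6  [F is the midpoint of GC]
   → F = (-7/6, -19/6)

F = (-7/6, -19/6)
G = (14/3, -10/3)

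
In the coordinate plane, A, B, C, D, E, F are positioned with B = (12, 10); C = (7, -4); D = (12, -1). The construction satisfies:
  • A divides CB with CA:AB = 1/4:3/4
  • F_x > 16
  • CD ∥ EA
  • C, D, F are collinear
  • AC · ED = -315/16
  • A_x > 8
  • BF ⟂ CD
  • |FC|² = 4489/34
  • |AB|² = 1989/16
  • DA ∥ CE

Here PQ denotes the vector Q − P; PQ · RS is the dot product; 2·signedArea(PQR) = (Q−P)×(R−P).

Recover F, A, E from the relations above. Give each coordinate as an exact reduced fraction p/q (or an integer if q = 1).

A = (33/4, -1/2)
E = (13/4, -7/2)
F = (573/34, 65/34)

1. F_x = 573/34  [C, D, F are collinear ∩ BF ⟂ CD]
2. F_y = 65/34  [C, D, F are collinear ∩ BF ⟂ CD]
   → F = (573/34, 65/34)
3. A_x = 33/4  [A divides CB with CA:AB = 1/4:3/4]
4. A_y = -1/2  [A divides CB with CA:AB = 1/4:3/4]
   → A = (33/4, -1/2)
5. E_x = 13/4  [CD ∥ EA ∩ DA ∥ CE]
6. E_y = -7/2  [CD ∥ EA ∩ DA ∥ CE]
   → E = (13/4, -7/2)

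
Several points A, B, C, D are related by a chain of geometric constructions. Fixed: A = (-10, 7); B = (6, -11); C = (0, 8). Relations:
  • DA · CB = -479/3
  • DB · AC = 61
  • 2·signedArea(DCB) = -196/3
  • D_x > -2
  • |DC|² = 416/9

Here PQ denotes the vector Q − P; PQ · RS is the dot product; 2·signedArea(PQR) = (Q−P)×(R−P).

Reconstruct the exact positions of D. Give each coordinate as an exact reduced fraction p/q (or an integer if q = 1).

1. D_x = -4/3  [DB · AC = 61 ∩ DA · CB = -479/3]
2. D_y = 4/3  [DB · AC = 61 ∩ DA · CB = -479/3]
   → D = (-4/3, 4/3)

D = (-4/3, 4/3)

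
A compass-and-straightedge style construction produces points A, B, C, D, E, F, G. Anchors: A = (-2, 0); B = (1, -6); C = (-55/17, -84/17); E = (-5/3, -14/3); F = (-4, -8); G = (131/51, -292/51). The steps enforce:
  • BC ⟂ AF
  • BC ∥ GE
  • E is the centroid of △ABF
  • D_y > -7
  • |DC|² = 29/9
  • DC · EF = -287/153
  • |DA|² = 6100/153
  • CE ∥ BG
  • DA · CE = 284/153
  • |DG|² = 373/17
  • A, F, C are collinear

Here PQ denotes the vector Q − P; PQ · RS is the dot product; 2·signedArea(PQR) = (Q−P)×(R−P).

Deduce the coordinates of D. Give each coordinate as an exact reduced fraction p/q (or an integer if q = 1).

1. D_x = -106/51  [DC · EF = -287/153 ∩ DA · CE = 284/153]
2. D_y = -322/51  [DC · EF = -287/153 ∩ DA · CE = 284/153]
   → D = (-106/51, -322/51)

D = (-106/51, -322/51)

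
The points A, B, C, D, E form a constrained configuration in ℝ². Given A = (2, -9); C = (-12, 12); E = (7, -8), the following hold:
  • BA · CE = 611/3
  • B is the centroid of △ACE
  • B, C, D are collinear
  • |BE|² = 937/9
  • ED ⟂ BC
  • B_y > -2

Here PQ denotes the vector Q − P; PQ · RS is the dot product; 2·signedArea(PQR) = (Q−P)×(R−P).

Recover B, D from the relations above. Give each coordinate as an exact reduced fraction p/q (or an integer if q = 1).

B = (-1, -5/3)
D = (14511/2770, -26087/2770)

1. B_x = -1  [B is the centroid of △ACE]
2. B_y = -5/3  [B is the centroid of △ACE]
   → B = (-1, -5/3)
3. D_x = 14511/2770  [B, C, D are collinear ∩ ED ⟂ BC]
4. D_y = -26087/2770  [B, C, D are collinear ∩ ED ⟂ BC]
   → D = (14511/2770, -26087/2770)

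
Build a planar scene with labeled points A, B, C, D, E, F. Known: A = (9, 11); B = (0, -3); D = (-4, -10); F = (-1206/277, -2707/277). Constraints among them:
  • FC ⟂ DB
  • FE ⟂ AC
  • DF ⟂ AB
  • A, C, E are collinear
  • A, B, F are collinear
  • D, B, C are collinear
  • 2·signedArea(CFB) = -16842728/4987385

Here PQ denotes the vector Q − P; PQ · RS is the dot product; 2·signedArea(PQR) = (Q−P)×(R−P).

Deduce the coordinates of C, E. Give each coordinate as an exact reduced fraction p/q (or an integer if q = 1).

C = (-71824/18005, -179707/18005)
E = (-218548035596886/54679478071985, -546440188963163/54679478071985)

1. C_x = -71824/18005  [D, B, C are collinear ∩ FC ⟂ DB]
2. C_y = -179707/18005  [D, B, C are collinear ∩ FC ⟂ DB]
   → C = (-71824/18005, -179707/18005)
3. E_x = -218548035596886/54679478071985  [A, C, E are collinear ∩ FE ⟂ AC]
4. E_y = -546440188963163/54679478071985  [A, C, E are collinear ∩ FE ⟂ AC]
   → E = (-218548035596886/54679478071985, -546440188963163/54679478071985)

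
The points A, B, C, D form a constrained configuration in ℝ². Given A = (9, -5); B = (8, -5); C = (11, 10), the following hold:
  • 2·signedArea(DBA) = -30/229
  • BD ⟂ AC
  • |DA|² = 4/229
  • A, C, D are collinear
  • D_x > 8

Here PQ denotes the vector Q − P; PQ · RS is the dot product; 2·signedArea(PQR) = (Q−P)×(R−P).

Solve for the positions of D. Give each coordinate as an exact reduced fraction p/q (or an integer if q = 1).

D = (2057/229, -1175/229)

1. D_x = 2057/229  [A, C, D are collinear ∩ BD ⟂ AC]
2. D_y = -1175/229  [A, C, D are collinear ∩ BD ⟂ AC]
   → D = (2057/229, -1175/229)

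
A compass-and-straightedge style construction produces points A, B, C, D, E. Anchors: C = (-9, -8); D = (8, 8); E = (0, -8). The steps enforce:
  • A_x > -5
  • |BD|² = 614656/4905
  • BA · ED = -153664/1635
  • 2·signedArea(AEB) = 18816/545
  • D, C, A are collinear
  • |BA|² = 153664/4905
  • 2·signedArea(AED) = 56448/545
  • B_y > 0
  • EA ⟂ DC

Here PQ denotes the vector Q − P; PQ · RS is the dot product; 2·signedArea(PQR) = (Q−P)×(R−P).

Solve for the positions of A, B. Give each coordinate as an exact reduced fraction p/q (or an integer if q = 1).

A = (-2304/545, -1912/545)
B = (-248/1635, 536/1635)

1. A_x = -2304/545  [D, C, A are collinear ∩ EA ⟂ DC]
2. A_y = -1912/545  [D, C, A are collinear ∩ EA ⟂ DC]
   → A = (-2304/545, -1912/545)
3. B_x = -248/1635  [BA · ED = -153664/1635 ∩ 2·signedArea(AEB) = 18816/545]
4. B_y = 536/1635  [BA · ED = -153664/1635 ∩ 2·signedArea(AEB) = 18816/545]
   → B = (-248/1635, 536/1635)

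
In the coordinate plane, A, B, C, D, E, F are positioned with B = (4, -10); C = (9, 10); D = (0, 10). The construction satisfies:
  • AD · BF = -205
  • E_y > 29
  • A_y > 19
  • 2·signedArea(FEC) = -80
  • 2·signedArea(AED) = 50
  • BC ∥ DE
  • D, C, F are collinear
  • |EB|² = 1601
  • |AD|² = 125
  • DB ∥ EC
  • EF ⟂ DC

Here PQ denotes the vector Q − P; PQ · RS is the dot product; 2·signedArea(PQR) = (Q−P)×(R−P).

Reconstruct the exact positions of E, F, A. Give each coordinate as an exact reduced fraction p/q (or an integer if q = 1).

A = (5, 20)
E = (5, 30)
F = (5, 10)

1. E_x = 5  [DB ∥ EC ∩ BC ∥ DE]
2. E_y = 30  [DB ∥ EC ∩ BC ∥ DE]
   → E = (5, 30)
3. F_x = 5  [D, C, F are collinear ∩ EF ⟂ DC]
4. F_y = 10  [D, C, F are collinear ∩ EF ⟂ DC]
   → F = (5, 10)
5. A_x = 5  [AD · BF = -205 ∩ 2·signedArea(AED) = 50]
6. A_y = 20  [AD · BF = -205 ∩ 2·signedArea(AED) = 50]
   → A = (5, 20)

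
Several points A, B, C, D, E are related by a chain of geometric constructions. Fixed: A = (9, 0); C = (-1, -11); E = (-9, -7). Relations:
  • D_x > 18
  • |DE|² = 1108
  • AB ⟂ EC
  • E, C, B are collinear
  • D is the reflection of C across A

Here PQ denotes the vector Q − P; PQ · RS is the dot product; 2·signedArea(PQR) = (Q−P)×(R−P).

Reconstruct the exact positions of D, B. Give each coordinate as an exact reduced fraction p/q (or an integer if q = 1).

1. D_x = 19  [D is the reflection of C across A]
2. D_y = 11  [D is the reflection of C across A]
   → D = (19, 11)
3. B_x = 13/5  [E, C, B are collinear ∩ AB ⟂ EC]
4. B_y = -64/5  [E, C, B are collinear ∩ AB ⟂ EC]
   → B = (13/5, -64/5)

B = (13/5, -64/5)
D = (19, 11)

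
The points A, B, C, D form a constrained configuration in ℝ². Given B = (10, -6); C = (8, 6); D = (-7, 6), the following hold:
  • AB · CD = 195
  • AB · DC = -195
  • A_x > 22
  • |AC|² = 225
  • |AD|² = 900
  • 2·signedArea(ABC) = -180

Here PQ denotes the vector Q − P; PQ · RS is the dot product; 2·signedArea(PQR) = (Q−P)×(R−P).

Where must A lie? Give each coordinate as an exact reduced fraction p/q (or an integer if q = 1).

1. A_x = 23  [AB · CD = 195 ∩ 2·signedArea(ABC) = -180]
2. A_y = 6  [AB · CD = 195 ∩ 2·signedArea(ABC) = -180]
   → A = (23, 6)

A = (23, 6)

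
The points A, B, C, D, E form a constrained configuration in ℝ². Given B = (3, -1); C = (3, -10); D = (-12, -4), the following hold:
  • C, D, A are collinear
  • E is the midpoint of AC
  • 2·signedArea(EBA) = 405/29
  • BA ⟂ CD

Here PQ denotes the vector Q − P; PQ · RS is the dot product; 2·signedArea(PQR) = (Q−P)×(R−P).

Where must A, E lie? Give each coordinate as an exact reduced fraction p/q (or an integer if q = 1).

A = (-3/29, -254/29)
E = (42/29, -272/29)

1. A_x = -3/29  [C, D, A are collinear ∩ BA ⟂ CD]
2. A_y = -254/29  [C, D, A are collinear ∩ BA ⟂ CD]
   → A = (-3/29, -254/29)
3. E_x = 42/29  [E is the midpoint of AC]
4. E_y = -272/29  [E is the midpoint of AC]
   → E = (42/29, -272/29)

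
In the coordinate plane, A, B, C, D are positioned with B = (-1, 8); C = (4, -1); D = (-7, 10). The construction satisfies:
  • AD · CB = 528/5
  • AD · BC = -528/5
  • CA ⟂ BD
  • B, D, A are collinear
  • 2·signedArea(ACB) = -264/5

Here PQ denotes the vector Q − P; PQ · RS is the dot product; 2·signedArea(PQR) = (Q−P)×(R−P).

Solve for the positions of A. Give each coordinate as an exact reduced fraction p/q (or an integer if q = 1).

A = (31/5, 28/5)

1. A_x = 31/5  [B, D, A are collinear ∩ CA ⟂ BD]
2. A_y = 28/5  [B, D, A are collinear ∩ CA ⟂ BD]
   → A = (31/5, 28/5)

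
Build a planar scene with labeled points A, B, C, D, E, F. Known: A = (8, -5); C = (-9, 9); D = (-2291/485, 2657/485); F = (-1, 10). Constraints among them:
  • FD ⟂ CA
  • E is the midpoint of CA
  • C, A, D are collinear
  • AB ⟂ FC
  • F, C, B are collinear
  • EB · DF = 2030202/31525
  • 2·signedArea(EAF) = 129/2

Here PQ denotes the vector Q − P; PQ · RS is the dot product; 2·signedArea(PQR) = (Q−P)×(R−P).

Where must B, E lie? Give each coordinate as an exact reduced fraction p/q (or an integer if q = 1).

1. B_x = 391/65  [F, C, B are collinear ∩ AB ⟂ FC]
2. B_y = 707/65  [F, C, B are collinear ∩ AB ⟂ FC]
   → B = (391/65, 707/65)
3. E_x = -1/2  [E is the midpoint of CA]
4. E_y = 2  [E is the midpoint of CA]
   → E = (-1/2, 2)

B = (391/65, 707/65)
E = (-1/2, 2)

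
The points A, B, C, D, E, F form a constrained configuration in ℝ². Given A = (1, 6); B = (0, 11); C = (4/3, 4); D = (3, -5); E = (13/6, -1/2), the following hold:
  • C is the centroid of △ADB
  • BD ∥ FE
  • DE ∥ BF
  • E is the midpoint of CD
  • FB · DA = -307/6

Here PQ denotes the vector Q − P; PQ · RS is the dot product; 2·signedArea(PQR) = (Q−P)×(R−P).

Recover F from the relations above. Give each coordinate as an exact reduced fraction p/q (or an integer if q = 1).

F = (-5/6, 31/2)

1. F_x = -5/6  [BD ∥ FE ∩ DE ∥ BF]
2. F_y = 31/2  [BD ∥ FE ∩ DE ∥ BF]
   → F = (-5/6, 31/2)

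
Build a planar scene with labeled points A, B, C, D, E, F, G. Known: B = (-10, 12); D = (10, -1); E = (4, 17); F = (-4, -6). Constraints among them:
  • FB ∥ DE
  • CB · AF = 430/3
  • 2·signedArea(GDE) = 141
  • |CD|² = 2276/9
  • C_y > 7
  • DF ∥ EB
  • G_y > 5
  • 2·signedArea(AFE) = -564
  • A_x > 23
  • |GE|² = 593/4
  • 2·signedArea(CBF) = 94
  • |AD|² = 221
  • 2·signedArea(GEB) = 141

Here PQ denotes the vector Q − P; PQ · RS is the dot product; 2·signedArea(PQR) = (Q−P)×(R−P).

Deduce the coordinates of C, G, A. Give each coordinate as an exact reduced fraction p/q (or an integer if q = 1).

A = (24, 4)
C = (-10/3, 23/3)
G = (0, 11/2)

1. C_x = -10/3  [line 18·x + 6·y + 14 = 0 ∩ |CD|² = 2276/9]
2. C_y = 23/3  [line 18·x + 6·y + 14 = 0 ∩ |CD|² = 2276/9]
   → C = (-10/3, 23/3)
3. G_x = 0  [2·signedArea(GDE) = 141 ∩ 2·signedArea(GEB) = 141]
4. G_y = 11/2  [2·signedArea(GDE) = 141 ∩ 2·signedArea(GEB) = 141]
   → G = (0, 11/2)
5. A_x = 24  [2·signedArea(AFE) = -564 ∩ CB · AF = 430/3]
6. A_y = 4  [2·signedArea(AFE) = -564 ∩ CB · AF = 430/3]
   → A = (24, 4)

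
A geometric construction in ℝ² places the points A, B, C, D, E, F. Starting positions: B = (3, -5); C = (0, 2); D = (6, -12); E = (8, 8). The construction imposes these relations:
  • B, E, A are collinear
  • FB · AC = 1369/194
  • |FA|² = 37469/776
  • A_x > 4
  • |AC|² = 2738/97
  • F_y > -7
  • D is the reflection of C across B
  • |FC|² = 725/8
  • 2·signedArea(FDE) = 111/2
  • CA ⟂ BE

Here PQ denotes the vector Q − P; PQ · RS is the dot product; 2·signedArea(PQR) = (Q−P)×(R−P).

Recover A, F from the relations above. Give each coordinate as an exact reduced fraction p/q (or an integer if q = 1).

A = (481/97, 9/97)
F = (15/4, -27/4)

1. A_x = 481/97  [B, E, A are collinear ∩ CA ⟂ BE]
2. A_y = 9/97  [B, E, A are collinear ∩ CA ⟂ BE]
   → A = (481/97, 9/97)
3. F_x = 15/4  [2·signedArea(FDE) = 111/2 ∩ FB · AC = 1369/194]
4. F_y = -27/4  [2·signedArea(FDE) = 111/2 ∩ FB · AC = 1369/194]
   → F = (15/4, -27/4)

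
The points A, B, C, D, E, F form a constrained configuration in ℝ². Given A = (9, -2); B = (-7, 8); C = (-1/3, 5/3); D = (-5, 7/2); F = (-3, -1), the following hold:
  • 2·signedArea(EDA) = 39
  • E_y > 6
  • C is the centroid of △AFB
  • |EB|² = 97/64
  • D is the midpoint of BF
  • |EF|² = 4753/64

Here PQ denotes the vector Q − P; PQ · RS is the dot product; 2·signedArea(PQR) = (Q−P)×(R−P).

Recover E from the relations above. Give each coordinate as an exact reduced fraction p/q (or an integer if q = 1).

1. E_x = -13/2  [line 11/2·x + 14·y + -121/2 = 0 ∩ |EF|² = 4753/64]
2. E_y = 55/8  [line 11/2·x + 14·y + -121/2 = 0 ∩ |EF|² = 4753/64]
   → E = (-13/2, 55/8)

E = (-13/2, 55/8)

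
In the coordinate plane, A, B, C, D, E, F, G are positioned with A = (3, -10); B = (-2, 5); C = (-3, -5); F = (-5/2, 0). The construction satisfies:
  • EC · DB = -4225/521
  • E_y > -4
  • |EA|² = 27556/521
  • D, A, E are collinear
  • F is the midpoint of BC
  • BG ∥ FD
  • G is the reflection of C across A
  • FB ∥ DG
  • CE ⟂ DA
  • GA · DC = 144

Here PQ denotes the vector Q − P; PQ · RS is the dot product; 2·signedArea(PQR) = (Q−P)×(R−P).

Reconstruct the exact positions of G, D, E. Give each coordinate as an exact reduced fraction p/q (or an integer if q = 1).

1. G_x = 9  [G is the reflection of C across A]
2. G_y = -15  [G is the reflection of C across A]
   → G = (9, -15)
3. D_x = 17/2  [FB ∥ DG ∩ BG ∥ FD]
4. D_y = -20  [FB ∥ DG ∩ BG ∥ FD]
   → D = (17/2, -20)
5. E_x = -263/521  [D, A, E are collinear ∩ CE ⟂ DA]
6. E_y = -1890/521  [D, A, E are collinear ∩ CE ⟂ DA]
   → E = (-263/521, -1890/521)

D = (17/2, -20)
E = (-263/521, -1890/521)
G = (9, -15)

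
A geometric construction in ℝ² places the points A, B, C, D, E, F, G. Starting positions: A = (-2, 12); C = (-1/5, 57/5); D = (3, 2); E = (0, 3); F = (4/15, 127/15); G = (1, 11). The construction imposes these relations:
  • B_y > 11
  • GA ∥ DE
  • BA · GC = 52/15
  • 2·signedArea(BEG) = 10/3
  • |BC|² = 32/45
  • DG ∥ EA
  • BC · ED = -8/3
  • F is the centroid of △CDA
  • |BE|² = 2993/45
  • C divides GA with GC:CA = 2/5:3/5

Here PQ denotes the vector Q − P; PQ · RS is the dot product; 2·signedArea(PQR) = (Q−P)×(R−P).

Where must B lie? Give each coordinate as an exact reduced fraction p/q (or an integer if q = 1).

B = (3/5, 167/15)

1. B_x = 3/5  [BC · ED = -8/3 ∩ 2·signedArea(BEG) = 10/3]
2. B_y = 167/15  [BC · ED = -8/3 ∩ 2·signedArea(BEG) = 10/3]
   → B = (3/5, 167/15)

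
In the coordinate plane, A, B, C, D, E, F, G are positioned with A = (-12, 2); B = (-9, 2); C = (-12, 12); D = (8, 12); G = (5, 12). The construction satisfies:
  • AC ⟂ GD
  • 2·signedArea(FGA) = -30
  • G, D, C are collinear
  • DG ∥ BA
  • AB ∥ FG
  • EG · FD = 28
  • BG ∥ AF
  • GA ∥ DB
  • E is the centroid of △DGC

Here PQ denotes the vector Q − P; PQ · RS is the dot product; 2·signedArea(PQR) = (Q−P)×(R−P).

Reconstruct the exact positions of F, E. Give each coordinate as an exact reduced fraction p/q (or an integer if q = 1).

1. F_x = 2  [AB ∥ FG ∩ BG ∥ AF]
2. F_y = 12  [AB ∥ FG ∩ BG ∥ AF]
   → F = (2, 12)
3. E_x = 1/3  [E is the centroid of △DGC]
4. E_y = 12  [E is the centroid of △DGC]
   → E = (1/3, 12)

E = (1/3, 12)
F = (2, 12)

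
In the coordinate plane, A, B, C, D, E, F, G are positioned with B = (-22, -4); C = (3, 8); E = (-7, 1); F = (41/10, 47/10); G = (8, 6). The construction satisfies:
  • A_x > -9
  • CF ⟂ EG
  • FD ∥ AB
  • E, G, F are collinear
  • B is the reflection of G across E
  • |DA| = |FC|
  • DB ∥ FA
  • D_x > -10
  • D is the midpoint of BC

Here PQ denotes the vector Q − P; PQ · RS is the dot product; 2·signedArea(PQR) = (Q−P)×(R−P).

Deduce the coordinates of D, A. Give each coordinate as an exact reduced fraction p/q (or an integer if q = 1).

A = (-42/5, -13/10)
D = (-19/2, 2)

1. D_x = -19/2  [D is the midpoint of BC]
2. D_y = 2  [D is the midpoint of BC]
   → D = (-19/2, 2)
3. A_x = -42/5  [FD ∥ AB ∩ DB ∥ FA]
4. A_y = -13/10  [FD ∥ AB ∩ DB ∥ FA]
   → A = (-42/5, -13/10)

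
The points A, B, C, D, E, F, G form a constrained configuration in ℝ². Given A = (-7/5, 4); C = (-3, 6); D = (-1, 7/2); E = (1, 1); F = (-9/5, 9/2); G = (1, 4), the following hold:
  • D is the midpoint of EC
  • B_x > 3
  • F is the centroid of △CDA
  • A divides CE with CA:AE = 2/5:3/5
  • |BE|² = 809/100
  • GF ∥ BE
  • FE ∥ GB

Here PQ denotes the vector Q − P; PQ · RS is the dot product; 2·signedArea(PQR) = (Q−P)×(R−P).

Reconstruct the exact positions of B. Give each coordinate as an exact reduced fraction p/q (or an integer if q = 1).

1. B_x = 19/5  [GF ∥ BE ∩ FE ∥ GB]
2. B_y = 1/2  [GF ∥ BE ∩ FE ∥ GB]
   → B = (19/5, 1/2)

B = (19/5, 1/2)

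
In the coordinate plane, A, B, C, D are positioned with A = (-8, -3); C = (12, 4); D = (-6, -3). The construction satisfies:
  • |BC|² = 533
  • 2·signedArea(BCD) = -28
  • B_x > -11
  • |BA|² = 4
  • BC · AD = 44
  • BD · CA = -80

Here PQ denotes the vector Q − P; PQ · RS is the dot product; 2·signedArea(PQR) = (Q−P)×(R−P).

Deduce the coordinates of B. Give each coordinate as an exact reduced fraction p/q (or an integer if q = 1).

B = (-10, -3)

1. B_x = -10  [BC · AD = 44 ∩ BD · CA = -80]
2. B_y = -3  [BC · AD = 44 ∩ BD · CA = -80]
   → B = (-10, -3)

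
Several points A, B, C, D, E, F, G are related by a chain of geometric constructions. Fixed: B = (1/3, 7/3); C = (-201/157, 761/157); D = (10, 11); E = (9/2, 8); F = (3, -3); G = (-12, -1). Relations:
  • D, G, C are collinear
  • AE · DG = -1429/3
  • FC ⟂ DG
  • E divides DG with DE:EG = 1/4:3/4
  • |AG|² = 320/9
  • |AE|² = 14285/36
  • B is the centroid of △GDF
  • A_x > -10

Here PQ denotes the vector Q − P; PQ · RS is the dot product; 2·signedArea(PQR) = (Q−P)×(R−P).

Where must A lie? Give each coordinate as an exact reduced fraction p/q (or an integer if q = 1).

1. A_x = -28/3  [line 22·x + 12·y + 844/3 = 0 ∩ |AG|² = 320/9]
2. A_y = -19/3  [line 22·x + 12·y + 844/3 = 0 ∩ |AG|² = 320/9]
   → A = (-28/3, -19/3)

A = (-28/3, -19/3)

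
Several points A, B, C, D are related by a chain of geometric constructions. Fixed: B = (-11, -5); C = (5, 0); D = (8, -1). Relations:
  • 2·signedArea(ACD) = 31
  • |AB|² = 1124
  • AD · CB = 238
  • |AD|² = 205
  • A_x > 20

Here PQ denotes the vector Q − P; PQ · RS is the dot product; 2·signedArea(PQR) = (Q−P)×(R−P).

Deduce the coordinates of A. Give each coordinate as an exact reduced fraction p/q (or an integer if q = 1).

A = (21, 5)

1. A_x = 21  [2·signedArea(ACD) = 31 ∩ AD · CB = 238]
2. A_y = 5  [2·signedArea(ACD) = 31 ∩ AD · CB = 238]
   → A = (21, 5)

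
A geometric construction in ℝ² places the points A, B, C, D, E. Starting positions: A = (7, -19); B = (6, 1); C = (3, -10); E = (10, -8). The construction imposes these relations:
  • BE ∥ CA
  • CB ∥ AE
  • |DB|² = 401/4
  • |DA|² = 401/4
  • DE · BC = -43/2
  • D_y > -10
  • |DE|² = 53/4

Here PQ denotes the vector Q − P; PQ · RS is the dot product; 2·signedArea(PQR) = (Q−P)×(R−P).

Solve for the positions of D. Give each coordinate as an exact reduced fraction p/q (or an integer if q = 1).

1. D_x = 13/2  [line 3·x + 11·y + 159/2 = 0 ∩ |DE|² = 53/4]
2. D_y = -9  [line 3·x + 11·y + 159/2 = 0 ∩ |DE|² = 53/4]
   → D = (13/2, -9)

D = (13/2, -9)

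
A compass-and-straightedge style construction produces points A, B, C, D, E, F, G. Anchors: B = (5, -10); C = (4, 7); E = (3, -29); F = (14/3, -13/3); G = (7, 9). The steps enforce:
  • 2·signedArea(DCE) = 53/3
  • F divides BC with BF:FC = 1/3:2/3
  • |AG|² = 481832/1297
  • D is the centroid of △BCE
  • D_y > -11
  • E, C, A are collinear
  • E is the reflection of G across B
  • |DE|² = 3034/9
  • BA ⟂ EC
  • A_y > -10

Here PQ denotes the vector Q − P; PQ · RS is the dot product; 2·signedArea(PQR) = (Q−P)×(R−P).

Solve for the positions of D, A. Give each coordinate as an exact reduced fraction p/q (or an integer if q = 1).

A = (4577/1297, -12917/1297)
D = (4, -32/3)

1. D_x = 4  [D is the centroid of △BCE]
2. D_y = -32/3  [D is the centroid of △BCE]
   → D = (4, -32/3)
3. A_x = 4577/1297  [E, C, A are collinear ∩ BA ⟂ EC]
4. A_y = -12917/1297  [E, C, A are collinear ∩ BA ⟂ EC]
   → A = (4577/1297, -12917/1297)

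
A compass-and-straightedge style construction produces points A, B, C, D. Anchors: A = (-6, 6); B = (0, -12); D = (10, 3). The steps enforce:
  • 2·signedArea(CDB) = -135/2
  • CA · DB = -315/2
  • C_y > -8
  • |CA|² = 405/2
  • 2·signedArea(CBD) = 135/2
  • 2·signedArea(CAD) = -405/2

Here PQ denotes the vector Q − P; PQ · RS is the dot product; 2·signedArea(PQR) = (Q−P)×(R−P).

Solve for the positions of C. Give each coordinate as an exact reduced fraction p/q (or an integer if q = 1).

C = (-3/2, -15/2)

1. C_x = -3/2  [2·signedArea(CBD) = 135/2 ∩ CA · DB = -315/2]
2. C_y = -15/2  [2·signedArea(CBD) = 135/2 ∩ CA · DB = -315/2]
   → C = (-3/2, -15/2)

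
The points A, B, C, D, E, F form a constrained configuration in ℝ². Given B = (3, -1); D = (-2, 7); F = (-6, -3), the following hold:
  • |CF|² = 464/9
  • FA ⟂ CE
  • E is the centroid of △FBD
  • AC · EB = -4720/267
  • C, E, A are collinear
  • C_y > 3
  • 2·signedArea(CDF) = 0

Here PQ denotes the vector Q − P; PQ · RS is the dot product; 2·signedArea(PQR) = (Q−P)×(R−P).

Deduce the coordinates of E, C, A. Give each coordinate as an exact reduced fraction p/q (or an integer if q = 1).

A = (-290/267, 19/267)
C = (-10/3, 11/3)
E = (-5/3, 1)

1. E_x = -5/3  [E is the centroid of △FBD]
2. E_y = 1  [E is the centroid of △FBD]
   → E = (-5/3, 1)
3. C_x = -10/3  [line 10·x + -4·y + 48 = 0 ∩ |CF|² = 464/9]
4. C_y = 11/3  [line 10·x + -4·y + 48 = 0 ∩ |CF|² = 464/9]
   → C = (-10/3, 11/3)
5. A_x = -290/267  [C, E, A are collinear ∩ FA ⟂ CE]
6. A_y = 19/267  [C, E, A are collinear ∩ FA ⟂ CE]
   → A = (-290/267, 19/267)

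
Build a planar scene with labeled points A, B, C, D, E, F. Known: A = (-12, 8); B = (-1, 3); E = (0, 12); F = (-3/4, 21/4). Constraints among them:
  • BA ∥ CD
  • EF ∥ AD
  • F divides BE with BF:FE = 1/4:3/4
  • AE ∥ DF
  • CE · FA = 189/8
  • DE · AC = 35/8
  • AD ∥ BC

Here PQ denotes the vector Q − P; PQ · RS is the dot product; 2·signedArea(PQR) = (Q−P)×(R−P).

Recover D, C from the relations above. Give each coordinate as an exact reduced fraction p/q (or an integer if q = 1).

C = (-7/4, -15/4)
D = (-51/4, 5/4)

1. D_x = -51/4  [AE ∥ DF ∩ EF ∥ AD]
2. D_y = 5/4  [AE ∥ DF ∩ EF ∥ AD]
   → D = (-51/4, 5/4)
3. C_x = -7/4  [BA ∥ CD ∩ AD ∥ BC]
4. C_y = -15/4  [BA ∥ CD ∩ AD ∥ BC]
   → C = (-7/4, -15/4)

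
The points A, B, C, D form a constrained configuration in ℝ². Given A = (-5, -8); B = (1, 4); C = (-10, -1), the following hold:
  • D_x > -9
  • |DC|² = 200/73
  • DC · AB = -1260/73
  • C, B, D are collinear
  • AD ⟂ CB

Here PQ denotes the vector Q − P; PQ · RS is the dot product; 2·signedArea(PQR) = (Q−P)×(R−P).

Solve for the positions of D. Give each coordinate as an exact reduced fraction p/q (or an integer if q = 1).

1. D_x = -620/73  [C, B, D are collinear ∩ AD ⟂ CB]
2. D_y = -23/73  [C, B, D are collinear ∩ AD ⟂ CB]
   → D = (-620/73, -23/73)

D = (-620/73, -23/73)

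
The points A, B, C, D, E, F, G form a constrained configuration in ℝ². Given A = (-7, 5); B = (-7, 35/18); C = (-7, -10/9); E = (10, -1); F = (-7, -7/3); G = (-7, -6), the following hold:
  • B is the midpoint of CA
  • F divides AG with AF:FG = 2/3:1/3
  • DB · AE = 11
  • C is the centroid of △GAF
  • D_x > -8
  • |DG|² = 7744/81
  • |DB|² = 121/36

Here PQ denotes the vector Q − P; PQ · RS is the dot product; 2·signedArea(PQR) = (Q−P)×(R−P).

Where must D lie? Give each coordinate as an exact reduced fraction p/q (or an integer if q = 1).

D = (-7, 34/9)

1. D_x = -7  [line -17·x + 6·y + -425/3 = 0 ∩ |DG|² = 7744/81]
2. D_y = 34/9  [line -17·x + 6·y + -425/3 = 0 ∩ |DG|² = 7744/81]
   → D = (-7, 34/9)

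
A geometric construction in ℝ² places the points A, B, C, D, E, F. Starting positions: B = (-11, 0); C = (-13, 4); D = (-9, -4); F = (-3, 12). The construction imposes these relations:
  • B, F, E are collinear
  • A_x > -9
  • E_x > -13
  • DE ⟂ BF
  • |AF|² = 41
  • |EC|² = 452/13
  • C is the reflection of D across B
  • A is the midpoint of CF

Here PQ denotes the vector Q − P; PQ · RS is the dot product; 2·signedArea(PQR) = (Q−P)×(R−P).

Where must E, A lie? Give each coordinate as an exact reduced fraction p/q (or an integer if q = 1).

A = (-8, 8)
E = (-159/13, -24/13)

1. E_x = -159/13  [B, F, E are collinear ∩ DE ⟂ BF]
2. E_y = -24/13  [B, F, E are collinear ∩ DE ⟂ BF]
   → E = (-159/13, -24/13)
3. A_x = -8  [A is the midpoint of CF]
4. A_y = 8  [A is the midpoint of CF]
   → A = (-8, 8)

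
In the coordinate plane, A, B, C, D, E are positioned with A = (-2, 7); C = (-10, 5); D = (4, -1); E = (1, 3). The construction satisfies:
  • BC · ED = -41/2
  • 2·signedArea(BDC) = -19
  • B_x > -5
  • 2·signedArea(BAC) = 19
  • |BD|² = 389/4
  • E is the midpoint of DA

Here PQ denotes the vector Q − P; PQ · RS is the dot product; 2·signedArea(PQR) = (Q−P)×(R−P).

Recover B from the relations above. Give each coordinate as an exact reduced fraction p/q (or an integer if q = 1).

B = (-9/2, 4)

1. B_x = -9/2  [2·signedArea(BAC) = 19 ∩ BC · ED = -41/2]
2. B_y = 4  [2·signedArea(BAC) = 19 ∩ BC · ED = -41/2]
   → B = (-9/2, 4)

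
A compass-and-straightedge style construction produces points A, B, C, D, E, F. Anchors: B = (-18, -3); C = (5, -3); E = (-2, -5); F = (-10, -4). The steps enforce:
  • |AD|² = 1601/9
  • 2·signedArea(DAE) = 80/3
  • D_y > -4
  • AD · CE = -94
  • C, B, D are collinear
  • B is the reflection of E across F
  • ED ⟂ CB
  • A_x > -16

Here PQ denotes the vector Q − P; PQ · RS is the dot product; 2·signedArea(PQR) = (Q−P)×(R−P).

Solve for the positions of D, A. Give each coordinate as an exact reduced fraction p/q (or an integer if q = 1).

1. D_x = -2  [C, B, D are collinear ∩ ED ⟂ CB]
2. D_y = -3  [C, B, D are collinear ∩ ED ⟂ CB]
   → D = (-2, -3)
3. A_x = -46/3  [AD · CE = -94 ∩ 2·signedArea(DAE) = 80/3]
4. A_y = -10/3  [AD · CE = -94 ∩ 2·signedArea(DAE) = 80/3]
   → A = (-46/3, -10/3)

A = (-46/3, -10/3)
D = (-2, -3)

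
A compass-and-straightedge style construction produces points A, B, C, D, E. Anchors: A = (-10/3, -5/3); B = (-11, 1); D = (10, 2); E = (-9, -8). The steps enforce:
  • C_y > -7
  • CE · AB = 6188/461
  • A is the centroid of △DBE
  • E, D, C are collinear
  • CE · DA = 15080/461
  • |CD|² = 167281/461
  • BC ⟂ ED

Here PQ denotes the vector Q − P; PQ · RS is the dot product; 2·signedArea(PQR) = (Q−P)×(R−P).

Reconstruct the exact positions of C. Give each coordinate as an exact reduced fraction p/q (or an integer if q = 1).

1. C_x = -3161/461  [E, D, C are collinear ∩ BC ⟂ ED]
2. C_y = -3168/461  [E, D, C are collinear ∩ BC ⟂ ED]
   → C = (-3161/461, -3168/461)

C = (-3161/461, -3168/461)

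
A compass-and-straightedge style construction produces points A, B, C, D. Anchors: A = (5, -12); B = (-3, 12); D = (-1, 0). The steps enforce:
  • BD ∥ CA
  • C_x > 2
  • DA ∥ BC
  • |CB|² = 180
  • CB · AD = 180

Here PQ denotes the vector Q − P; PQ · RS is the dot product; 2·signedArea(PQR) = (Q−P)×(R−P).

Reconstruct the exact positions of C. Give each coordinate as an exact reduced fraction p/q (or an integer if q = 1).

1. C_x = 3  [BD ∥ CA ∩ DA ∥ BC]
2. C_y = 0  [BD ∥ CA ∩ DA ∥ BC]
   → C = (3, 0)

C = (3, 0)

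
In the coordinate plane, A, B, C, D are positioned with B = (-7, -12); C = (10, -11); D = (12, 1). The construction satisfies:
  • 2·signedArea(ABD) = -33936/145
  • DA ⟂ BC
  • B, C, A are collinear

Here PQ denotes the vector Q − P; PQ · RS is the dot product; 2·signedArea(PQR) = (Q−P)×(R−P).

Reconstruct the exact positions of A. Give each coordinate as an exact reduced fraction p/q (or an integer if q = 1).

1. A_x = 1841/145  [B, C, A are collinear ∩ DA ⟂ BC]
2. A_y = -1572/145  [B, C, A are collinear ∩ DA ⟂ BC]
   → A = (1841/145, -1572/145)

A = (1841/145, -1572/145)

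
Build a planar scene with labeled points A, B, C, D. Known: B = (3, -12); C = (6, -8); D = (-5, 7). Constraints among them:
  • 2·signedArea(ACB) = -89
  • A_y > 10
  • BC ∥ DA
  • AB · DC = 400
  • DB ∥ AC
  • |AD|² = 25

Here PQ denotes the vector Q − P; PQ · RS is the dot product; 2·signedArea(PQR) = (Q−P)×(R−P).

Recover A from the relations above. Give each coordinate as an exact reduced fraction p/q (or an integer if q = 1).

1. A_x = -2  [DB ∥ AC ∩ BC ∥ DA]
2. A_y = 11  [DB ∥ AC ∩ BC ∥ DA]
   → A = (-2, 11)

A = (-2, 11)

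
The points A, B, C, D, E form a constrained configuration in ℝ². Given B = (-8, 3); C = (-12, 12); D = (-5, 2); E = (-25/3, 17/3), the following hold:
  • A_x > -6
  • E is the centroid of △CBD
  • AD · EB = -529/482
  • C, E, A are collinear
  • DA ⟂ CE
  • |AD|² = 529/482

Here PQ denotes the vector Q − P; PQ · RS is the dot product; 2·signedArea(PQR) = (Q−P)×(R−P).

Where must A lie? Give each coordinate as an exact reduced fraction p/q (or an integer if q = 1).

1. A_x = -2847/482  [C, E, A are collinear ∩ DA ⟂ CE]
2. A_y = 711/482  [C, E, A are collinear ∩ DA ⟂ CE]
   → A = (-2847/482, 711/482)

A = (-2847/482, 711/482)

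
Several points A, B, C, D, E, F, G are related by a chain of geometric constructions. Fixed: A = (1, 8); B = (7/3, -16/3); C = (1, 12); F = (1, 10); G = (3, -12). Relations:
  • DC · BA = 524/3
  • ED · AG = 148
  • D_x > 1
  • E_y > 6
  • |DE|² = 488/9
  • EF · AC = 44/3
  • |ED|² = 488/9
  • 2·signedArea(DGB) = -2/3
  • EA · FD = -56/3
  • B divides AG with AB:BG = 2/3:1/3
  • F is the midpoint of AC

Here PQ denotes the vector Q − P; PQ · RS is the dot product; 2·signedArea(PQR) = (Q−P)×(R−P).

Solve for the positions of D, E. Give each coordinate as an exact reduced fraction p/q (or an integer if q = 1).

D = (2, -1)
E = (4/3, 19/3)

1. D_x = 2  [DC · BA = 524/3 ∩ 2·signedArea(DGB) = -2/3]
2. D_y = -1  [DC · BA = 524/3 ∩ 2·signedArea(DGB) = -2/3]
   → D = (2, -1)
3. E_x = 4/3  [EA · FD = -56/3 ∩ EF · AC = 44/3]
4. E_y = 19/3  [EA · FD = -56/3 ∩ EF · AC = 44/3]
   → E = (4/3, 19/3)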